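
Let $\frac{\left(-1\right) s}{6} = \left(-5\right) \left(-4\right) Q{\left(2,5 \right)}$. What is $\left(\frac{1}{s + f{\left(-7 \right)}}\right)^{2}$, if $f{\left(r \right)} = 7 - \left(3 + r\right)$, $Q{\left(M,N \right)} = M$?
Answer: $\frac{1}{52441} \approx 1.9069 \cdot 10^{-5}$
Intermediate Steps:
$f{\left(r \right)} = 4 - r$
$s = -240$ ($s = - 6 \left(-5\right) \left(-4\right) 2 = - 6 \cdot 20 \cdot 2 = \left(-6\right) 40 = -240$)
$\left(\frac{1}{s + f{\left(-7 \right)}}\right)^{2} = \left(\frac{1}{-240 + \left(4 - -7\right)}\right)^{2} = \left(\frac{1}{-240 + \left(4 + 7\right)}\right)^{2} = \left(\frac{1}{-240 + 11}\right)^{2} = \left(\frac{1}{-229}\right)^{2} = \left(- \frac{1}{229}\right)^{2} = \frac{1}{52441}$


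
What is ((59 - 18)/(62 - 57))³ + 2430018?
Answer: 303821171/125 ≈ 2.4306e+6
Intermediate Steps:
((59 - 18)/(62 - 57))³ + 2430018 = (41/5)³ + 2430018 = 68921/125 + 2430018 = 303821171/125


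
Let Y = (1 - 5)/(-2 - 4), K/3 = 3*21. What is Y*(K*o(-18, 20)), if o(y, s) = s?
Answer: 2520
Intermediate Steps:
K = 189 (K = 3*(3*21) = 3*63 = 189)
Y = 2/3 (Y = -4/(-6) = -4*(-1/6) = 2/3 ≈ 0.66667)
Y*(K*o(-18, 20)) = 2*(189*20)/3 = (2/3)*3780 = 2520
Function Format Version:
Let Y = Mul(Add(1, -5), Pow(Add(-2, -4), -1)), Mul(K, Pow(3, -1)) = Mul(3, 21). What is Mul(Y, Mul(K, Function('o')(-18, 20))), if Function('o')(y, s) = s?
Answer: 2520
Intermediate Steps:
K = 189 (K = Mul(3, Mul(3, 21)) = Mul(3, 63) = 189)
Y = Rational(2, 3) (Y = Mul(-4, Pow(-6, -1)) = Mul(-4, Rational(-1, 6)) = Rational(2, 3) ≈ 0.66667)
Mul(Y, Mul(K, Function('o')(-18, 20))) = Mul(Rational(2, 3), Mul(189, 20)) = Mul(Rational(2, 3), 3780) = 2520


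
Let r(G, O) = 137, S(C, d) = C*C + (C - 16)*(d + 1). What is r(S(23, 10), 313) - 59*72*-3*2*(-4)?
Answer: -101815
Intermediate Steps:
S(C, d) = C**2 + (1 + d)*(-16 + C) (S(C, d) = C**2 + (-16 + C)*(1 + d) = C**2 + (1 + d)*(-16 + C))
r(S(23, 10), 313) - 59*72*-3*2*(-4) = 137 - 59*72*-3*2*(-4) = 137 - 4248*(-6*(-4)) = 137 - 4248*24 = 137 - 1*101952 = 137 - 101952 = -101815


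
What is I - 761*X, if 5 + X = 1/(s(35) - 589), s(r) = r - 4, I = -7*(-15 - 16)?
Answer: 2245037/558 ≈ 4023.4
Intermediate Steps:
I = 217 (I = -7*(-31) = 217)
s(r) = -4 + r
X = -2791/558 (X = -5 + 1/((-4 + 35) - 589) = -5 + 1/(31 - 589) = -5 + 1/(-558) = -5 - 1/558 = -2791/558 ≈ -5.0018)
I - 761*X = 217 - 761*(-2791/558) = 217 + 2123951/558 = 2245037/558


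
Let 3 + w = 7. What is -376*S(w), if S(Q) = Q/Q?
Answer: -376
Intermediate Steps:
w = 4 (w = -3 + 7 = 4)
S(Q) = 1
-376*S(w) = -376*1 = -376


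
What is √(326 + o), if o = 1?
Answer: √327 ≈ 18.083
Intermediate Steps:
√(326 + o) = √(326 + 1) = √327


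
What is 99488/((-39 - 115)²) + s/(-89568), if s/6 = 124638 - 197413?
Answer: 802772191/88508112 ≈ 9.0700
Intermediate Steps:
s = -436650 (s = 6*(124638 - 197413) = 6*(-72775) = -436650)
99488/((-39 - 115)²) + s/(-89568) = 99488/((-39 - 115)²) - 436650/(-89568) = 99488/((-154)²) - 436650*(-1/89568) = 99488/23716 + 72775/14928 = 99488*(1/23716) + 72775/14928 = 24872/5929 + 72775/14928 = 802772191/88508112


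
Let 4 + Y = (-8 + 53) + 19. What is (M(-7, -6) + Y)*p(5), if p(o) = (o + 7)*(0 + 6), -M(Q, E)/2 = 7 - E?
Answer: 2448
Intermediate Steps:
Y = 60 (Y = -4 + ((-8 + 53) + 19) = -4 + (45 + 19) = -4 + 64 = 60)
M(Q, E) = -14 + 2*E (M(Q, E) = -2*(7 - E) = -14 + 2*E)
p(o) = 42 + 6*o (p(o) = (7 + o)*6 = 42 + 6*o)
(M(-7, -6) + Y)*p(5) = ((-14 + 2*(-6)) + 60)*(42 + 6*5) = ((-14 - 12) + 60)*(42 + 30) = (-26 + 60)*72 = 34*72 = 2448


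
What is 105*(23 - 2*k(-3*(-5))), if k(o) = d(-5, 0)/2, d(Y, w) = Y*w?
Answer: 2415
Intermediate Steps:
k(o) = 0 (k(o) = -5*0/2 = 0*(½) = 0)
105*(23 - 2*k(-3*(-5))) = 105*(23 - 2*0) = 105*(23 + 0) = 105*23 = 2415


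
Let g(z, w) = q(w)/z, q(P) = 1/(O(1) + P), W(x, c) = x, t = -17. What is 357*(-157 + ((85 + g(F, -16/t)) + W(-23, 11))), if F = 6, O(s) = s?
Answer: -2236367/66 ≈ -33884.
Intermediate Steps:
q(P) = 1/(1 + P)
g(z, w) = 1/(z*(1 + w)) (g(z, w) = 1/((1 + w)*z) = 1/(z*(1 + w)))
357*(-157 + ((85 + g(F, -16/t)) + W(-23, 11))) = 357*(-157 + ((85 + 1/(6*(1 - 16/(-17)))) - 23)) = 357*(-157 + ((85 + 1/(6*(1 - 16*(-1/17)))) - 23)) = 357*(-157 + ((85 + 1/(6*(1 + 16/17))) - 23)) = 357*(-157 + ((85 + 1/(6*(33/17))) - 23)) = 357*(-157 + ((85 + (⅙)*(17/33)) - 23)) = 357*(-157 + ((85 + 17/198) - 23)) = 357*(-157 + (16847/198 - 23)) = 357*(-157 + 12293/198) = 357*(-18793/198) = -2236367/66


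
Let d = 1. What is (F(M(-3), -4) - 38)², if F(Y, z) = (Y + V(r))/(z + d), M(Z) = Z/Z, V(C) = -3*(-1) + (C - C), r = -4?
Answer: 13924/9 ≈ 1547.1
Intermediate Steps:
V(C) = 3 (V(C) = 3 + 0 = 3)
M(Z) = 1
F(Y, z) = (3 + Y)/(1 + z) (F(Y, z) = (Y + 3)/(z + 1) = (3 + Y)/(1 + z))
(F(M(-3), -4) - 38)² = ((3 + 1)/(1 - 4) - 38)² = (4/(-3) - 38)² = (-⅓*4 - 38)² = (-4/3 - 38)² = (-118/3)² = 13924/9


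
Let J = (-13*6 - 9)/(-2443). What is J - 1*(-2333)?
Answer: 5699606/2443 ≈ 2333.0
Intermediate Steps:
J = 87/2443 (J = (-78 - 9)*(-1/2443) = -87*(-1/2443) = 87/2443 ≈ 0.035612)
J - 1*(-2333) = 87/2443 - 1*(-2333) = 87/2443 + 2333 = 5699606/2443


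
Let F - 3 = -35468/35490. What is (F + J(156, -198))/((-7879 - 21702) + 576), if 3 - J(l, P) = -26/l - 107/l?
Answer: -415459/2058774900 ≈ -0.00020180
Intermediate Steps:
J(l, P) = 3 + 133/l (J(l, P) = 3 - (-26/l - 107/l) = 3 - (-133)/l = 3 + 133/l)
F = 35501/17745 (F = 3 - 35468/35490 = 3 - 35468*1/35490 = 3 - 17734/17745 = 35501/17745 ≈ 2.0006)
(F + J(156, -198))/((-7879 - 21702) + 576) = (35501/17745 + (3 + 133/156))/((-7879 - 21702) + 576) = (35501/17745 + (3 + 133*(1/156)))/(-29581 + 576) = (35501/17745 + (3 + 133/156))/(-29005) = (35501/17745 + 601/156)*(-1/29005) = (415459/70980)*(-1/29005) = -415459/2058774900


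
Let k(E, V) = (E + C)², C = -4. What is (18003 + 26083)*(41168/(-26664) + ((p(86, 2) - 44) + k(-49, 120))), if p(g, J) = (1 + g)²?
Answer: 1518237018536/3333 ≈ 4.5552e+8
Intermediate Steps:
k(E, V) = (-4 + E)² (k(E, V) = (E - 4)² = (-4 + E)²)
(18003 + 26083)*(41168/(-26664) + ((p(86, 2) - 44) + k(-49, 120))) = (18003 + 26083)*(41168/(-26664) + (((1 + 86)² - 44) + (-4 - 49)²)) = 44086*(41168*(-1/26664) + ((87² - 44) + (-53)²)) = 44086*(-5146/3333 + ((7569 - 44) + 2809)) = 44086*(-5146/3333 + (7525 + 2809)) = 44086*(-5146/3333 + 10334) = 44086*(34438076/3333) = 1518237018536/3333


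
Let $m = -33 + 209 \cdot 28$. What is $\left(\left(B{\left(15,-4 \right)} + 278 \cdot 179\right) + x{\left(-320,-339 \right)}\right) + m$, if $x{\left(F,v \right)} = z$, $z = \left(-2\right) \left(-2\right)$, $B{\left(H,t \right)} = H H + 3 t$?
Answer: $55798$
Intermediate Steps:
$B{\left(H,t \right)} = H^{2} + 3 t$
$m = 5819$ ($m = -33 + 5852 = 5819$)
$z = 4$
$x{\left(F,v \right)} = 4$
$\left(\left(B{\left(15,-4 \right)} + 278 \cdot 179\right) + x{\left(-320,-339 \right)}\right) + m = \left(\left(\left(15^{2} + 3 \left(-4\right)\right) + 278 \cdot 179\right) + 4\right) + 5819 = \left(\left(\left(225 - 12\right) + 49762\right) + 4\right) + 5819 = \left(\left(213 + 49762\right) + 4\right) + 5819 = \left(49975 + 4\right) + 5819 = 49979 + 5819 = 55798$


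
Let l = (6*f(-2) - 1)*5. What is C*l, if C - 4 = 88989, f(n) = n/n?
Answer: 2224825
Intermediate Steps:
f(n) = 1
C = 88993 (C = 4 + 88989 = 88993)
l = 25 (l = (6*1 - 1)*5 = (6 - 1)*5 = 5*5 = 25)
C*l = 88993*25 = 2224825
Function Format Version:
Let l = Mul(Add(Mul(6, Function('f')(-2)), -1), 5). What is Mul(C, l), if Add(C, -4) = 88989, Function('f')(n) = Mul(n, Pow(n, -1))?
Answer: 2224825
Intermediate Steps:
Function('f')(n) = 1
C = 88993 (C = Add(4, 88989) = 88993)
l = 25 (l = Mul(Add(Mul(6, 1), -1), 5) = Mul(Add(6, -1), 5) = Mul(5, 5) = 25)
Mul(C, l) = Mul(88993, 25) = 2224825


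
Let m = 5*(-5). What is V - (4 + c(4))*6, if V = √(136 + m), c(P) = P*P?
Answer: -120 + √111 ≈ -109.46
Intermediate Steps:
m = -25
c(P) = P²
V = √111 (V = √(136 - 25) = √111 ≈ 10.536)
V - (4 + c(4))*6 = √111 - (4 + 4²)*6 = √111 - (4 + 16)*6 = √111 - 20*6 = √111 - 1*120 = √111 - 120 = -120 + √111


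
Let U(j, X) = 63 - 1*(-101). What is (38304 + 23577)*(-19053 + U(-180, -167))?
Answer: -1168870209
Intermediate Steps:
U(j, X) = 164 (U(j, X) = 63 + 101 = 164)
(38304 + 23577)*(-19053 + U(-180, -167)) = (38304 + 23577)*(-19053 + 164) = 61881*(-18889) = -1168870209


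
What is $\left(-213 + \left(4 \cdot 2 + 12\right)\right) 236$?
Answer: $-45548$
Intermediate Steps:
$\left(-213 + \left(4 \cdot 2 + 12\right)\right) 236 = \left(-213 + \left(8 + 12\right)\right) 236 = \left(-213 + 20\right) 236 = \left(-193\right) 236 = -45548$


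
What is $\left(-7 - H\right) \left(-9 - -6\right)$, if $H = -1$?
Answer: $18$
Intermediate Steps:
$\left(-7 - H\right) \left(-9 - -6\right) = \left(-7 - -1\right) \left(-9 - -6\right) = \left(-7 + 1\right) \left(-9 + 6\right) = \left(-6\right) \left(-3\right) = 18$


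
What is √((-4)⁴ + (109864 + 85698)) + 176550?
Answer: 176550 + √195818 ≈ 1.7699e+5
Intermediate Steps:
√((-4)⁴ + (109864 + 85698)) + 176550 = √(256 + 195562) + 176550 = √195818 + 176550 = 176550 + √195818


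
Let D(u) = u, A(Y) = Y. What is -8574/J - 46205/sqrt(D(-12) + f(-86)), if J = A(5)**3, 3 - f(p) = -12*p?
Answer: -8574/125 + 46205*I*sqrt(1041)/1041 ≈ -68.592 + 1432.1*I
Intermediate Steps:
f(p) = 3 + 12*p (f(p) = 3 - (-12)*p = 3 + 12*p)
J = 125 (J = 5**3 = 125)
-8574/J - 46205/sqrt(D(-12) + f(-86)) = -8574/125 - 46205/sqrt(-12 + (3 + 12*(-86))) = -8574*1/125 - 46205/sqrt(-12 + (3 - 1032)) = -8574/125 - 46205/sqrt(-12 - 1029) = -8574/125 - 46205*(-I*sqrt(1041)/1041) = -8574/125 - (-46205)*I*sqrt(1041)/1041 = -8574/125 + 46205*I*sqrt(1041)/1041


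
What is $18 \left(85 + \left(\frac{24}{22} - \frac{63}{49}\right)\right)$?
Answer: $\frac{117540}{77} \approx 1526.5$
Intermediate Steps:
$18 \left(85 + \left(\frac{24}{22} - \frac{63}{49}\right)\right) = 18 \left(85 + \left(24 \cdot \frac{1}{22} - \frac{9}{7}\right)\right) = 18 \left(85 + \left(\frac{12}{11} - \frac{9}{7}\right)\right) = 18 \left(85 - \frac{15}{77}\right) = 18 \cdot \frac{6530}{77} = \frac{117540}{77}$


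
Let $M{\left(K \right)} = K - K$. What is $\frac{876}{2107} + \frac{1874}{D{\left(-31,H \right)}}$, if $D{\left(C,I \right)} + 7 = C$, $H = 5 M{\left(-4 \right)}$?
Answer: $- \frac{1957615}{40033} \approx -48.9$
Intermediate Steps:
$M{\left(K \right)} = 0$
$H = 0$ ($H = 5 \cdot 0 = 0$)
$D{\left(C,I \right)} = -7 + C$
$\frac{876}{2107} + \frac{1874}{D{\left(-31,H \right)}} = \frac{876}{2107} + \frac{1874}{-7 - 31} = 876 \cdot \frac{1}{2107} + \frac{1874}{-38} = \frac{876}{2107} + 1874 \left(- \frac{1}{38}\right) = \frac{876}{2107} - \frac{937}{19} = - \frac{1957615}{40033}$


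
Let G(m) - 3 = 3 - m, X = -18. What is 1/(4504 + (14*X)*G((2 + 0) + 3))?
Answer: 1/4252 ≈ 0.00023518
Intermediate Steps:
G(m) = 6 - m (G(m) = 3 + (3 - m) = 6 - m)
1/(4504 + (14*X)*G((2 + 0) + 3)) = 1/(4504 + (14*(-18))*(6 - ((2 + 0) + 3))) = 1/(4504 - 252*(6 - (2 + 3))) = 1/(4504 - 252*(6 - 1*5)) = 1/(4504 - 252*(6 - 5)) = 1/(4504 - 252*1) = 1/(4504 - 252) = 1/4252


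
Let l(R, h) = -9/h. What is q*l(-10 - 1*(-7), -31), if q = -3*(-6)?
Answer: 162/31 ≈ 5.2258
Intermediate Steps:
q = 18
q*l(-10 - 1*(-7), -31) = 18*(-9/(-31)) = 18*(-9*(-1/31)) = 18*(9/31) = 162/31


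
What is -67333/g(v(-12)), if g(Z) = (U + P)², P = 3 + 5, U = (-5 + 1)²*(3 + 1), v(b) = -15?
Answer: -67333/5184 ≈ -12.989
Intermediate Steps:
U = 64 (U = (-4)²*4 = 16*4 = 64)
P = 8
g(Z) = 5184 (g(Z) = (64 + 8)² = 72² = 5184)
-67333/g(v(-12)) = -67333/5184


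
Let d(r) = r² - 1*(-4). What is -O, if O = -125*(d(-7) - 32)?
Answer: 2625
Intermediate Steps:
d(r) = 4 + r² (d(r) = r² + 4 = 4 + r²)
O = -2625 (O = -125*((4 + (-7)²) - 32) = -125*((4 + 49) - 32) = -125*(53 - 32) = -125*21 = -2625)
-O = -1*(-2625) = 2625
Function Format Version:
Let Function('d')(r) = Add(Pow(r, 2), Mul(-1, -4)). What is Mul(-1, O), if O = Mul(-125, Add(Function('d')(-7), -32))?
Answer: 2625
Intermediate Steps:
Function('d')(r) = Add(4, Pow(r, 2)) (Function('d')(r) = Add(Pow(r, 2), 4) = Add(4, Pow(r, 2)))
O = -2625 (O = Mul(-125, Add(Add(4, Pow(-7, 2)), -32)) = Mul(-125, Add(Add(4, 49), -32)) = Mul(-125, Add(53, -32)) = Mul(-125, 21) = -2625)
Mul(-1, O) = Mul(-1, -2625) = 2625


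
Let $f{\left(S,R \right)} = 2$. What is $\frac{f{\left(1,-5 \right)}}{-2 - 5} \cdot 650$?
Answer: $- \frac{1300}{7} \approx -185.71$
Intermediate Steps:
$\frac{f{\left(1,-5 \right)}}{-2 - 5} \cdot 650 = \frac{2}{-2 - 5} \cdot 650 = \frac{2}{-7} \cdot 650 = 2 \left(- \frac{1}{7}\right) 650 = \left(- \frac{2}{7}\right) 650 = - \frac{1300}{7}$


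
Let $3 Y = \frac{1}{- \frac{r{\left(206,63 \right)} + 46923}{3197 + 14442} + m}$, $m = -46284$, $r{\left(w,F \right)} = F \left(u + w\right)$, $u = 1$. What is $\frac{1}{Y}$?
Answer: $- \frac{2449390320}{17639} \approx -1.3886 \cdot 10^{5}$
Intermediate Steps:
$r{\left(w,F \right)} = F \left(1 + w\right)$
$Y = - \frac{17639}{2449390320}$ ($Y = \frac{1}{3 \left(- \frac{63 \left(1 + 206\right) + 46923}{3197 + 14442} - 46284\right)} = \frac{1}{3 \left(- \frac{63 \cdot 207 + 46923}{17639} - 46284\right)} = \frac{1}{3 \left(- \frac{13041 + 46923}{17639} - 46284\right)} = \frac{1}{3 \left(- \frac{59964}{17639} - 46284\right)} = \frac{1}{3 \left(- \frac{816463440}{17639}\right)} = \frac{1}{3} \left(- \frac{17639}{816463440}\right) = - \frac{17639}{2449390320} \approx -7.2014 \cdot 10^{-6}$)
$\frac{1}{Y} = \frac{1}{- \frac{17639}{2449390320}} = - \frac{2449390320}{17639}$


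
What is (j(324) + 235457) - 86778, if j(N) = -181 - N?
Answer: 148174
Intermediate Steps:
(j(324) + 235457) - 86778 = ((-181 - 1*324) + 235457) - 86778 = ((-181 - 324) + 235457) - 86778 = (-505 + 235457) - 86778 = 234952 - 86778 = 148174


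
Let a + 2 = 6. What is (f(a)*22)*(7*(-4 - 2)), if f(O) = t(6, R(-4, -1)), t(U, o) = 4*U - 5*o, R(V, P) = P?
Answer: -26796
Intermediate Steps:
a = 4 (a = -2 + 6 = 4)
t(U, o) = -5*o + 4*U
f(O) = 29 (f(O) = -5*(-1) + 4*6 = 5 + 24 = 29)
(f(a)*22)*(7*(-4 - 2)) = (29*22)*(7*(-4 - 2)) = 638*(7*(-6)) = 638*(-42) = -26796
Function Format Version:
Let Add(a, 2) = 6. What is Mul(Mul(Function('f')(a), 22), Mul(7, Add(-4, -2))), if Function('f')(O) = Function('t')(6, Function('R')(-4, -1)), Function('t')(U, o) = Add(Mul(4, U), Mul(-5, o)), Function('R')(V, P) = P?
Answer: -26796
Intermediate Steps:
a = 4 (a = Add(-2, 6) = 4)
Function('t')(U, o) = Add(Mul(-5, o), Mul(4, U))
Function('f')(O) = 29 (Function('f')(O) = Add(Mul(-5, -1), Mul(4, 6)) = Add(5, 24) = 29)
Mul(Mul(Function('f')(a), 22), Mul(7, Add(-4, -2))) = Mul(Mul(29, 22), Mul(7, Add(-4, -2))) = Mul(638, Mul(7, -6)) = Mul(638, -42) = -26796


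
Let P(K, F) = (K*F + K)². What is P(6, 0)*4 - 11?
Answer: 133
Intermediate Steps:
P(K, F) = (K + F*K)² (P(K, F) = (F*K + K)² = (K + F*K)²)
P(6, 0)*4 - 11 = (6²*(1 + 0)²)*4 - 11 = (36*1²)*4 - 11 = (36*1)*4 - 11 = 36*4 - 11 = 144 - 11 = 133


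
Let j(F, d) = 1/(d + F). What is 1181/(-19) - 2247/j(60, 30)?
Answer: -3843551/19 ≈ -2.0229e+5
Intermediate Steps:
j(F, d) = 1/(F + d)
1181/(-19) - 2247/j(60, 30) = 1181/(-19) - 2247/(1/(60 + 30)) = 1181*(-1/19) - 2247/(1/90) = -1181/19 - 2247/1/90 = -1181/19 - 2247*90 = -1181/19 - 202230 = -3843551/19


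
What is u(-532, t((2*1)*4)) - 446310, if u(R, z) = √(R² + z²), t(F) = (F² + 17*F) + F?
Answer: -446310 + 4*√20393 ≈ -4.4574e+5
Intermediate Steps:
t(F) = F² + 18*F
u(-532, t((2*1)*4)) - 446310 = √((-532)² + (((2*1)*4)*(18 + (2*1)*4))²) - 446310 = √(283024 + ((2*4)*(18 + 2*4))²) - 446310 = √(283024 + (8*(18 + 8))²) - 446310 = √(283024 + (8*26)²) - 446310 = √(283024 + 208²) - 446310 = √(283024 + 43264) - 446310 = √326288 - 446310 = 4*√20393 - 446310 = -446310 + 4*√20393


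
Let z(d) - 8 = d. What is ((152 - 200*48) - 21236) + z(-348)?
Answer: -31024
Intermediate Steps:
z(d) = 8 + d
((152 - 200*48) - 21236) + z(-348) = ((152 - 200*48) - 21236) + (8 - 348) = ((152 - 9600) - 21236) - 340 = (-9448 - 21236) - 340 = -30684 - 340 = -31024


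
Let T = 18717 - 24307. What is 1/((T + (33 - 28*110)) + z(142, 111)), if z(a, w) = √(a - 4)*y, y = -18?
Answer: -2879/24851019 + 2*√138/8283673 ≈ -0.00011301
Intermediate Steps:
T = -5590
z(a, w) = -18*√(-4 + a) (z(a, w) = √(a - 4)*(-18) = √(-4 + a)*(-18) = -18*√(-4 + a))
1/((T + (33 - 28*110)) + z(142, 111)) = 1/((-5590 + (33 - 28*110)) - 18*√(-4 + 142)) = 1/((-5590 + (33 - 3080)) - 18*√138) = 1/((-5590 - 3047) - 18*√138) = 1/(-8637 - 18*√138)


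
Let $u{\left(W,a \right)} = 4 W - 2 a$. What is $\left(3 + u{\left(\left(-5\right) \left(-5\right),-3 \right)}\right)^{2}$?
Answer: $11881$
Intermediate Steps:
$u{\left(W,a \right)} = - 2 a + 4 W$
$\left(3 + u{\left(\left(-5\right) \left(-5\right),-3 \right)}\right)^{2} = \left(3 - \left(-6 - 4 \left(\left(-5\right) \left(-5\right)\right)\right)\right)^{2} = \left(3 + \left(6 + 4 \cdot 25\right)\right)^{2} = \left(3 + \left(6 + 100\right)\right)^{2} = \left(3 + 106\right)^{2} = 109^{2} = 11881$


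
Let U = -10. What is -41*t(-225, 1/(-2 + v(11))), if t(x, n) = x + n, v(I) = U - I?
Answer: 212216/23 ≈ 9226.8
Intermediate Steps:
v(I) = -10 - I
t(x, n) = n + x
-41*t(-225, 1/(-2 + v(11))) = -41*(1/(-2 + (-10 - 1*11)) - 225) = -41*(1/(-2 + (-10 - 11)) - 225) = -41*(1/(-2 - 21) - 225) = -41*(1/(-23) - 225) = -41*(-1/23 - 225) = -41*(-5176/23) = 212216/23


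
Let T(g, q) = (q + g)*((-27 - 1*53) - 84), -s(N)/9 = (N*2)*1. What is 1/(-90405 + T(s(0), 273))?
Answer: -1/135177 ≈ -7.3977e-6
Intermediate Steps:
s(N) = -18*N (s(N) = -9*N*2 = -9*2*N = -18*N)
T(g, q) = -164*g - 164*q (T(g, q) = (g + q)*((-27 - 53) - 84) = (g + q)*(-80 - 84) = (g + q)*(-164) = -164*g - 164*q)
1/(-90405 + T(s(0), 273)) = 1/(-90405 + (-(-2952)*0 - 164*273)) = 1/(-90405 + (-164*0 - 44772)) = 1/(-90405 + (0 - 44772)) = 1/(-90405 - 44772) = 1/(-135177) = -1/135177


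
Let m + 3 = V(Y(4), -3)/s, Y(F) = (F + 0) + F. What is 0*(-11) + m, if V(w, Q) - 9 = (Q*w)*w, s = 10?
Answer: -213/10 ≈ -21.300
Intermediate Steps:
Y(F) = 2*F (Y(F) = F + F = 2*F)
V(w, Q) = 9 + Q*w**2 (V(w, Q) = 9 + (Q*w)*w = 9 + Q*w**2)
m = -213/10 (m = -3 + (9 - 3*(2*4)**2)/10 = -3 + (9 - 3*8**2)*(1/10) = -3 + (9 - 3*64)*(1/10) = -3 + (9 - 192)*(1/10) = -3 - 183*1/10 = -3 - 183/10 = -213/10 ≈ -21.300)
0*(-11) + m = 0*(-11) - 213/10 = 0 - 213/10 = -213/10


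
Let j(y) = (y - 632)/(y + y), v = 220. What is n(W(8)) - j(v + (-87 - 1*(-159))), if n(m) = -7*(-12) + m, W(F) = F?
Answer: 13517/146 ≈ 92.582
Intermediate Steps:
j(y) = (-632 + y)/(2*y) (j(y) = (-632 + y)/((2*y)) = (-632 + y)*(1/(2*y)) = (-632 + y)/(2*y))
n(m) = 84 + m
n(W(8)) - j(v + (-87 - 1*(-159))) = (84 + 8) - (-632 + (220 + (-87 - 1*(-159))))/(2*(220 + (-87 - 1*(-159)))) = 92 - (-632 + (220 + (-87 + 159)))/(2*(220 + (-87 + 159))) = 92 - (-632 + (220 + 72))/(2*(220 + 72)) = 92 - (-632 + 292)/(2*292) = 92 - (-340)/(2*292) = 92 - 1*(-85/146) = 92 + 85/146 = 13517/146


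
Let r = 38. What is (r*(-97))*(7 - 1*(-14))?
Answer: -77406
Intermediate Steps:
(r*(-97))*(7 - 1*(-14)) = (38*(-97))*(7 - 1*(-14)) = -3686*(7 + 14) = -3686*21 = -77406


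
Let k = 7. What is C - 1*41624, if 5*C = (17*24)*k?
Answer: -205264/5 ≈ -41053.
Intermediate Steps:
C = 2856/5 (C = ((17*24)*7)/5 = (408*7)/5 = (⅕)*2856 = 2856/5 ≈ 571.20)
C - 1*41624 = 2856/5 - 1*41624 = 2856/5 - 41624 = -205264/5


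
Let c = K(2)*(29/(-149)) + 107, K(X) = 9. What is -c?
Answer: -15682/149 ≈ -105.25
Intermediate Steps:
c = 15682/149 (c = 9*(29/(-149)) + 107 = 9*(29*(-1/149)) + 107 = 9*(-29/149) + 107 = -261/149 + 107 = 15682/149 ≈ 105.25)
-c = -1*15682/149 = -15682/149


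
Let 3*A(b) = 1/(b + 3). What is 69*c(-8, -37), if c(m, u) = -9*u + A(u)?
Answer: 781195/34 ≈ 22976.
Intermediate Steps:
A(b) = 1/(3*(3 + b)) (A(b) = 1/(3*(b + 3)) = 1/(3*(3 + b)))
c(m, u) = -9*u + 1/(3*(3 + u))
69*c(-8, -37) = 69*((1 - 27*(-37)*(3 - 37))/(3*(3 - 37))) = 69*((⅓)*(1 - 27*(-37)*(-34))/(-34)) = 69*((⅓)*(-1/34)*(1 - 33966)) = 69*((⅓)*(-1/34)*(-33965)) = 69*(33965/102) = 781195/34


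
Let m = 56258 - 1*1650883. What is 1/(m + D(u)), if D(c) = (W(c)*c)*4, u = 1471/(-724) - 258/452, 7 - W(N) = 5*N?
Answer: -1673300836/2668635958817669 ≈ -6.2702e-7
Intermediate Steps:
W(N) = 7 - 5*N
u = -212921/81812 (u = 1471*(-1/724) - 258*1/452 = -1471/724 - 129/226 = -212921/81812 ≈ -2.6026)
D(c) = 4*c*(7 - 5*c) (D(c) = ((7 - 5*c)*c)*4 = (c*(7 - 5*c))*4 = 4*c*(7 - 5*c))
m = -1594625 (m = 56258 - 1650883 = -1594625)
1/(m + D(u)) = 1/(-1594625 + 4*(-212921/81812)*(7 - 5*(-212921/81812))) = 1/(-1594625 + 4*(-212921/81812)*(7 + 1064605/81812)) = 1/(-1594625 + 4*(-212921/81812)*(1637289/81812)) = 1/(-1594625 - 348613211169/1673300836) = 1/(-2668635958817669/1673300836) = -1673300836/2668635958817669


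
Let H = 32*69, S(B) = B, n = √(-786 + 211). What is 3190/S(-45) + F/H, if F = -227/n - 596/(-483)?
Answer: -18899963/266616 + 227*I*√23/253920 ≈ -70.888 + 0.0042874*I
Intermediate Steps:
n = 5*I*√23 (n = √(-575) = 5*I*√23 ≈ 23.979*I)
F = 596/483 + 227*I*√23/115 (F = -227*(-I*√23/115) - 596/(-483) = -(-227)*I*√23/115 - 596*(-1/483) = 227*I*√23/115 + 596/483 = 596/483 + 227*I*√23/115 ≈ 1.234 + 9.4666*I)
H = 2208
3190/S(-45) + F/H = 3190/(-45) + (596/483 + 227*I*√23/115)/2208 = 3190*(-1/45) + (596/483 + 227*I*√23/115)*(1/2208) = -638/9 + (149/266616 + 227*I*√23/253920) = -18899963/266616 + 227*I*√23/253920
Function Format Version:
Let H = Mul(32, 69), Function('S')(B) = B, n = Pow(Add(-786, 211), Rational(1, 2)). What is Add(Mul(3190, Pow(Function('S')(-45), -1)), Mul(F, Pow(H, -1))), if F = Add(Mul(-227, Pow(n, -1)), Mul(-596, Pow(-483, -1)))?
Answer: Add(Rational(-18899963, 266616), Mul(Rational(227, 253920), I, Pow(23, Rational(1, 2)))) ≈ Add(-70.888, Mul(0.0042874, I))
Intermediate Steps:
n = Mul(5, I, Pow(23, Rational(1, 2))) (n = Pow(-575, Rational(1, 2)) = Mul(5, I, Pow(23, Rational(1, 2))) ≈ Mul(23.979, I))
F = Add(Rational(596, 483), Mul(Rational(227, 115), I, Pow(23, Rational(1, 2)))) (F = Add(Mul(-227, Pow(Mul(5, I, Pow(23, Rational(1, 2))), -1)), Mul(-596, Pow(-483, -1))) = Add(Mul(-227, Mul(Rational(-1, 115), I, Pow(23, Rational(1, 2)))), Mul(-596, Rational(-1, 483))) = Add(Mul(Rational(227, 115), I, Pow(23, Rational(1, 2))), Rational(596, 483)) = Add(Rational(596, 483), Mul(Rational(227, 115), I, Pow(23, Rational(1, 2)))) ≈ Add(1.2340, Mul(9.4666, I)))
H = 2208
Add(Mul(3190, Pow(Function('S')(-45), -1)), Mul(F, Pow(H, -1))) = Add(Mul(3190, Pow(-45, -1)), Mul(Add(Rational(596, 483), Mul(Rational(227, 115), I, Pow(23, Rational(1, 2)))), Pow(2208, -1))) = Add(Mul(3190, Rational(-1, 45)), Mul(Add(Rational(596, 483), Mul(Rational(227, 115), I, Pow(23, Rational(1, 2)))), Rational(1, 2208))) = Add(Rational(-638, 9), Add(Rational(149, 266616), Mul(Rational(227, 253920), I, Pow(23, Rational(1, 2))))) = Add(Rational(-18899963, 266616), Mul(Rational(227, 253920), I, Pow(23, Rational(1, 2))))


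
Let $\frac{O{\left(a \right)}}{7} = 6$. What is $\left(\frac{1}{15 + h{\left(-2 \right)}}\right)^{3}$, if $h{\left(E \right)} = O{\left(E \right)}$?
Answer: $\frac{1}{185193} \approx 5.3998 \cdot 10^{-6}$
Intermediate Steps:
$O{\left(a \right)} = 42$ ($O{\left(a \right)} = 7 \cdot 6 = 42$)
$h{\left(E \right)} = 42$
$\left(\frac{1}{15 + h{\left(-2 \right)}}\right)^{3} = \left(\frac{1}{15 + 42}\right)^{3} = \left(\frac{1}{57}\right)^{3} = \frac{1}{185193}$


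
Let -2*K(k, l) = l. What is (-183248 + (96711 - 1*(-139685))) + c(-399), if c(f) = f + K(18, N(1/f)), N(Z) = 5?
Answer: 105493/2 ≈ 52747.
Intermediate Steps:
K(k, l) = -l/2
c(f) = -5/2 + f (c(f) = f - ½*5 = f - 5/2 = -5/2 + f)
(-183248 + (96711 - 1*(-139685))) + c(-399) = (-183248 + (96711 - 1*(-139685))) + (-5/2 - 399) = (-183248 + (96711 + 139685)) - 803/2 = (-183248 + 236396) - 803/2 = 53148 - 803/2 = 105493/2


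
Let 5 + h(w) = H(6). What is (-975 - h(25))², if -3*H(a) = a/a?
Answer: 8462281/9 ≈ 9.4025e+5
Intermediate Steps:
H(a) = -⅓ (H(a) = -a/(3*a) = -⅓*1 = -⅓)
h(w) = -16/3 (h(w) = -5 - ⅓ = -16/3)
(-975 - h(25))² = (-975 - 1*(-16/3))² = (-975 + 16/3)² = (-2909/3)² = 8462281/9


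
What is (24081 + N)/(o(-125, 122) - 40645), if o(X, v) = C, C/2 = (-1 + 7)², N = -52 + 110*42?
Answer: -28649/40573 ≈ -0.70611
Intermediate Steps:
N = 4568 (N = -52 + 4620 = 4568)
C = 72 (C = 2*(-1 + 7)² = 2*6² = 2*36 = 72)
o(X, v) = 72
(24081 + N)/(o(-125, 122) - 40645) = (24081 + 4568)/(72 - 40645) = 28649/(-40573) = 28649*(-1/40573) = -28649/40573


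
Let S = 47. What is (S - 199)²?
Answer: 23104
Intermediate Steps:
(S - 199)² = (47 - 199)² = (-152)² = 23104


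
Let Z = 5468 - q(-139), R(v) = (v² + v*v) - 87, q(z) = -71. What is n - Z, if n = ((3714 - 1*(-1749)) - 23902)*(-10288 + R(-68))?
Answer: 20775214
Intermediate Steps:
R(v) = -87 + 2*v² (R(v) = (v² + v²) - 87 = 2*v² - 87 = -87 + 2*v²)
Z = 5539 (Z = 5468 - 1*(-71) = 5468 + 71 = 5539)
n = 20780753 (n = ((3714 - 1*(-1749)) - 23902)*(-10288 + (-87 + 2*(-68)²)) = ((3714 + 1749) - 23902)*(-10288 + (-87 + 2*4624)) = (5463 - 23902)*(-10288 + (-87 + 9248)) = -18439*(-10288 + 9161) = -18439*(-1127) = 20780753)
n - Z = 20780753 - 1*5539 = 20780753 - 5539 = 20775214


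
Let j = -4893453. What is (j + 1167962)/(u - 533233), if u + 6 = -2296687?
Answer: 338681/257266 ≈ 1.3165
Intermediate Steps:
u = -2296693 (u = -6 - 2296687 = -2296693)
(j + 1167962)/(u - 533233) = (-4893453 + 1167962)/(-2296693 - 533233) = -3725491/(-2829926) = -3725491*(-1/2829926) = 338681/257266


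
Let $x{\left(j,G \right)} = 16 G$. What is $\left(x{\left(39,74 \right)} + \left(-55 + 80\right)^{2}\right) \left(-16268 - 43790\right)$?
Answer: $-108644922$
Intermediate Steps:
$\left(x{\left(39,74 \right)} + \left(-55 + 80\right)^{2}\right) \left(-16268 - 43790\right) = \left(16 \cdot 74 + \left(-55 + 80\right)^{2}\right) \left(-16268 - 43790\right) = \left(1184 + 25^{2}\right) \left(-16268 - 43790\right) = \left(1184 + 625\right) \left(-60058\right) = 1809 \left(-60058\right) = -108644922$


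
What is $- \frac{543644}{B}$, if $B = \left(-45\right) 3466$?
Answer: $\frac{271822}{77985} \approx 3.4856$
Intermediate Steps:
$B = -155970$
$- \frac{543644}{B} = - \frac{543644}{-155970} = \left(-543644\right) \left(- \frac{1}{155970}\right) = \frac{271822}{77985}$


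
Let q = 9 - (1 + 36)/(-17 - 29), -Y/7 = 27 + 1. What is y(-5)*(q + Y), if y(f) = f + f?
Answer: 42825/23 ≈ 1862.0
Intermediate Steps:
y(f) = 2*f
Y = -196 (Y = -7*(27 + 1) = -7*28 = -196)
q = 451/46 (q = 9 - 37/(-46) = 9 - 37*(-1)/46 = 9 - 1*(-37/46) = 9 + 37/46 = 451/46 ≈ 9.8044)
y(-5)*(q + Y) = (2*(-5))*(451/46 - 196) = -10*(-8565/46) = 42825/23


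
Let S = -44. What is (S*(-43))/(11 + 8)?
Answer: 1892/19 ≈ 99.579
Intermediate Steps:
(S*(-43))/(11 + 8) = (-44*(-43))/(11 + 8) = 1892/19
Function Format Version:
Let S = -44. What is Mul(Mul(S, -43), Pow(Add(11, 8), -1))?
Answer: Rational(1892, 19) ≈ 99.579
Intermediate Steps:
Mul(Mul(S, -43), Pow(Add(11, 8), -1)) = Mul(Mul(-44, -43), Pow(Add(11, 8), -1)) = Mul(1892, Pow(19, -1)) = Mul(1892, Rational(1, 19)) = Rational(1892, 19)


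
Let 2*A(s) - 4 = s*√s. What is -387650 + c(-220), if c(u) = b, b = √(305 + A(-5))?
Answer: -387650 + √(1228 - 10*I*√5)/2 ≈ -3.8763e+5 - 0.15952*I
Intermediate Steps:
A(s) = 2 + s^(3/2)/2 (A(s) = 2 + (s*√s)/2 = 2 + s^(3/2)/2)
b = √(307 - 5*I*√5/2) (b = √(305 + (2 + (-5)^(3/2)/2)) = √(305 + (2 + (-5*I*√5)/2)) = √(305 + (2 - 5*I*√5/2)) = √(307 - 5*I*√5/2) ≈ 17.522 - 0.1595*I)
c(u) = √(1228 - 10*I*√5)/2
-387650 + c(-220) = -387650 + √(1228 - 10*I*√5)/2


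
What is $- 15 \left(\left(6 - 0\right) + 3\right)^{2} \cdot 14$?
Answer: $-17010$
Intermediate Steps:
$- 15 \left(\left(6 - 0\right) + 3\right)^{2} \cdot 14 = - 15 \left(\left(6 + 0\right) + 3\right)^{2} \cdot 14 = - 15 \left(6 + 3\right)^{2} \cdot 14 = - 15 \cdot 9^{2} \cdot 14 = \left(-15\right) 81 \cdot 14 = \left(-1215\right) 14 = -17010$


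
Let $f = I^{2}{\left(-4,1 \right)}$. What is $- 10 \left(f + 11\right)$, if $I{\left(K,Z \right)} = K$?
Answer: $-270$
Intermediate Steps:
$f = 16$ ($f = \left(-4\right)^{2} = 16$)
$- 10 \left(f + 11\right) = - 10 \left(16 + 11\right) = \left(-10\right) 27 = -270$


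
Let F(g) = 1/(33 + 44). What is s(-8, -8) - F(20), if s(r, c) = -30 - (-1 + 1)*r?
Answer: -2311/77 ≈ -30.013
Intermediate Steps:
s(r, c) = -30 (s(r, c) = -30 - 0*r = -30 - 1*0 = -30 + 0 = -30)
F(g) = 1/77
s(-8, -8) - F(20) = -30 - 1*1/77 = -30 - 1/77 = -2311/77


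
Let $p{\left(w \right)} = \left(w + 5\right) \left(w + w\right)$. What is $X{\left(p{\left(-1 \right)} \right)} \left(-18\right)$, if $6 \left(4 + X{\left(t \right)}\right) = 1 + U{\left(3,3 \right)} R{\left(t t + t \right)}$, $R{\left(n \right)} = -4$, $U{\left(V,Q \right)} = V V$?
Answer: $177$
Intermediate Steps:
$p{\left(w \right)} = 2 w \left(5 + w\right)$ ($p{\left(w \right)} = \left(5 + w\right) 2 w = 2 w \left(5 + w\right)$)
$U{\left(V,Q \right)} = V^{2}$
$X{\left(t \right)} = - \frac{59}{6}$ ($X{\left(t \right)} = -4 + \frac{1 + 3^{2} \left(-4\right)}{6} = -4 + \frac{1 + 9 \left(-4\right)}{6} = -4 + \frac{1 - 36}{6} = -4 + \frac{1}{6} \left(-35\right) = -4 - \frac{35}{6} = - \frac{59}{6}$)
$X{\left(p{\left(-1 \right)} \right)} \left(-18\right) = \left(- \frac{59}{6}\right) \left(-18\right) = 177$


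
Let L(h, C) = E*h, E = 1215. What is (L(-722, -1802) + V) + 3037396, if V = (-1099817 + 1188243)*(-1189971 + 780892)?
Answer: -36171059488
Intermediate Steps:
L(h, C) = 1215*h
V = -36173219654 (V = 88426*(-409079) = -36173219654)
(L(-722, -1802) + V) + 3037396 = (1215*(-722) - 36173219654) + 3037396 = (-877230 - 36173219654) + 3037396 = -36174096884 + 3037396 = -36171059488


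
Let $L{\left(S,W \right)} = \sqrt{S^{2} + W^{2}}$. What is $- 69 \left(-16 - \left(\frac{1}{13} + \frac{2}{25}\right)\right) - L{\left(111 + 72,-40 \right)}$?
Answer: $\frac{362319}{325} - \sqrt{35089} \approx 927.51$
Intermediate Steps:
$- 69 \left(-16 - \left(\frac{1}{13} + \frac{2}{25}\right)\right) - L{\left(111 + 72,-40 \right)} = - 69 \left(-16 - \left(\frac{1}{13} + \frac{2}{25}\right)\right) - \sqrt{\left(111 + 72\right)^{2} + \left(-40\right)^{2}} = - 69 \left(-16 - \frac{51}{325}\right) - \sqrt{183^{2} + 1600} = - 69 \left(-16 - \frac{51}{325}\right) - \sqrt{33489 + 1600} = - 69 \left(-16 - \frac{51}{325}\right) - \sqrt{35089} = \left(-69\right) \left(- \frac{5251}{325}\right) - \sqrt{35089} = \frac{362319}{325} - \sqrt{35089}$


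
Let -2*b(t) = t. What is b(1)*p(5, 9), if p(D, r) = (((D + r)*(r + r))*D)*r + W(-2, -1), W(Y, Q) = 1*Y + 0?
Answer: -5669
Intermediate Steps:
W(Y, Q) = Y (W(Y, Q) = Y + 0 = Y)
b(t) = -t/2
p(D, r) = -2 + 2*D*r²*(D + r) (p(D, r) = (((D + r)*(r + r))*D)*r - 2 = (((D + r)*(2*r))*D)*r - 2 = ((2*r*(D + r))*D)*r - 2 = (2*D*r*(D + r))*r - 2 = 2*D*r²*(D + r) - 2 = -2 + 2*D*r²*(D + r))
b(1)*p(5, 9) = (-½*1)*(-2 + 2*5*9³ + 2*5²*9²) = -(-2 + 2*5*729 + 2*25*81)/2 = -(-2 + 7290 + 4050)/2 = -½*11338 = -5669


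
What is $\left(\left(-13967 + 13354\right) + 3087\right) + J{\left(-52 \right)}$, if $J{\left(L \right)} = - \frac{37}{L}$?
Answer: $\frac{128685}{52} \approx 2474.7$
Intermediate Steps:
$\left(\left(-13967 + 13354\right) + 3087\right) + J{\left(-52 \right)} = \left(\left(-13967 + 13354\right) + 3087\right) - \frac{37}{-52} = \left(-613 + 3087\right) - - \frac{37}{52} = 2474 + \frac{37}{52} = \frac{128685}{52}$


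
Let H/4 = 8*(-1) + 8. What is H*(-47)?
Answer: 0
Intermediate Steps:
H = 0 (H = 4*(8*(-1) + 8) = 4*(-8 + 8) = 4*0 = 0)
H*(-47) = 0*(-47) = 0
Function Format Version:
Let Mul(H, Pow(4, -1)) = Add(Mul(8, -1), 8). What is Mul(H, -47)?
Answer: 0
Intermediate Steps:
H = 0 (H = Mul(4, Add(Mul(8, -1), 8)) = Mul(4, Add(-8, 8)) = Mul(4, 0) = 0)
Mul(H, -47) = Mul(0, -47) = 0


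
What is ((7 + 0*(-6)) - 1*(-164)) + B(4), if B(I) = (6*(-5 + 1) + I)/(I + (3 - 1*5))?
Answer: 161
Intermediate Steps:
B(I) = (-24 + I)/(-2 + I) (B(I) = (6*(-4) + I)/(I + (3 - 5)) = (-24 + I)/(I - 2) = (-24 + I)/(-2 + I))
((7 + 0*(-6)) - 1*(-164)) + B(4) = ((7 + 0*(-6)) - 1*(-164)) + (-24 + 4)/(-2 + 4) = ((7 + 0) + 164) - 20/2 = (7 + 164) + (½)*(-20) = 171 - 10 = 161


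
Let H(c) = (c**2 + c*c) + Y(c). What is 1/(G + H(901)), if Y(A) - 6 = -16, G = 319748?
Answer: 1/1943340 ≈ 5.1458e-7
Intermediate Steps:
Y(A) = -10 (Y(A) = 6 - 16 = -10)
H(c) = -10 + 2*c**2 (H(c) = (c**2 + c*c) - 10 = (c**2 + c**2) - 10 = 2*c**2 - 10 = -10 + 2*c**2)
1/(G + H(901)) = 1/(319748 + (-10 + 2*901**2)) = 1/(319748 + (-10 + 2*811801)) = 1/(319748 + (-10 + 1623602)) = 1/(319748 + 1623592) = 1/1943340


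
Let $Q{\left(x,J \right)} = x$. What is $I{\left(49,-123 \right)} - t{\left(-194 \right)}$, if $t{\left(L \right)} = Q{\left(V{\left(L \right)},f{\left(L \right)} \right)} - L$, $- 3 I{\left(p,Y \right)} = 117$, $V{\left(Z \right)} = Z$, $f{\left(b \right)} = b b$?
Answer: $-39$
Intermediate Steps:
$f{\left(b \right)} = b^{2}$
$I{\left(p,Y \right)} = -39$ ($I{\left(p,Y \right)} = \left(- \frac{1}{3}\right) 117 = -39$)
$t{\left(L \right)} = 0$ ($t{\left(L \right)} = L - L = 0$)
$I{\left(49,-123 \right)} - t{\left(-194 \right)} = -39 - 0 = -39 + 0 = -39$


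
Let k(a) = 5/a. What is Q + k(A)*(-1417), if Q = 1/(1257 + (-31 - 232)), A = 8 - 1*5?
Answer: -7042487/2982 ≈ -2361.7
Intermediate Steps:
A = 3 (A = 8 - 5 = 3)
Q = 1/994 (Q = 1/(1257 - 263) = 1/994 ≈ 0.0010060)
Q + k(A)*(-1417) = 1/994 + (5/3)*(-1417) = 1/994 - 7085/3 = -7042487/2982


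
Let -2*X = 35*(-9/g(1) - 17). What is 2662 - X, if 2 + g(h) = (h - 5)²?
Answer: 9413/4 ≈ 2353.3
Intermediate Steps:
g(h) = -2 + (-5 + h)² (g(h) = -2 + (h - 5)² = -2 + (-5 + h)²)
X = 1235/4 (X = -35*(-9/(-2 + (-5 + 1)²) - 17)/2 = -35*(-9/(-2 + (-4)²) - 17)/2 = -35*(-9/(-2 + 16) - 17)/2 = -35*(-9/14 - 17)/2 = -35*(-247)/(2*14) = -½*(-1235/2) = 1235/4 ≈ 308.75)
2662 - X = 2662 - 1*1235/4 = 2662 - 1235/4 = 9413/4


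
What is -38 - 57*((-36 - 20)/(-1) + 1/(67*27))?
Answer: -1947709/603 ≈ -3230.0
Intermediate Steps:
-38 - 57*((-36 - 20)/(-1) + 1/(67*27)) = -38 - 57*(-56*(-1) + (1/67)*(1/27)) = -38 - 57*(56 + 1/1809) = -38 - 57*101305/1809 = -38 - 1924795/603 = -1947709/603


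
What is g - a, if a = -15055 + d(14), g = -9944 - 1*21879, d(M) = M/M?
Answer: -16769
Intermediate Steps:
d(M) = 1
g = -31823 (g = -9944 - 21879 = -31823)
a = -15054 (a = -15055 + 1 = -15054)
g - a = -31823 - 1*(-15054) = -31823 + 15054 = -16769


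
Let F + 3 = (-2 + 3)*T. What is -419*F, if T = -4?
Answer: 2933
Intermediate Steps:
F = -7 (F = -3 + (-2 + 3)*(-4) = -3 + 1*(-4) = -3 - 4 = -7)
-419*F = -419*(-7) = 2933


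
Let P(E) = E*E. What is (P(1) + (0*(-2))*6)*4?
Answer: 4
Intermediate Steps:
P(E) = E**2
(P(1) + (0*(-2))*6)*4 = (1**2 + (0*(-2))*6)*4 = (1 + 0*6)*4 = (1 + 0)*4 = 1*4 = 4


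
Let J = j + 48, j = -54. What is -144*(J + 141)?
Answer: -19440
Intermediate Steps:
J = -6 (J = -54 + 48 = -6)
-144*(J + 141) = -144*(-6 + 141) = -144*135 = -19440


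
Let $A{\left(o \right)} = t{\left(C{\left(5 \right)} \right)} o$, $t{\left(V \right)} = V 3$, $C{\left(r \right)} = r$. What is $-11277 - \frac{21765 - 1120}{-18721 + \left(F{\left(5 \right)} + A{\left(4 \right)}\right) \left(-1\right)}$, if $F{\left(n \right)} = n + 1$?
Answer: $- \frac{211840354}{18787} \approx -11276.0$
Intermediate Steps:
$t{\left(V \right)} = 3 V$
$F{\left(n \right)} = 1 + n$
$A{\left(o \right)} = 15 o$ ($A{\left(o \right)} = 3 \cdot 5 o = 15 o$)
$-11277 - \frac{21765 - 1120}{-18721 + \left(F{\left(5 \right)} + A{\left(4 \right)}\right) \left(-1\right)} = -11277 - \frac{21765 - 1120}{-18721 + \left(\left(1 + 5\right) + 15 \cdot 4\right) \left(-1\right)} = -11277 - \frac{20645}{-18721 + \left(6 + 60\right) \left(-1\right)} = -11277 - \frac{20645}{-18721 + 66 \left(-1\right)} = -11277 - \frac{20645}{-18721 - 66} = -11277 - \frac{20645}{-18787} = -11277 - 20645 \left(- \frac{1}{18787}\right) = -11277 - - \frac{20645}{18787} = -11277 + \frac{20645}{18787} = - \frac{211840354}{18787}$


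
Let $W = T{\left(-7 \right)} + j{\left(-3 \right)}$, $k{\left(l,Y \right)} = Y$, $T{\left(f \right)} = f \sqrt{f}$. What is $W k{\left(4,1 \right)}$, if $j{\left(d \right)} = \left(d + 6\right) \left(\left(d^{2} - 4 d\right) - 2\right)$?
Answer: $57 - 7 i \sqrt{7} \approx 57.0 - 18.52 i$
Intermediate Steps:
$T{\left(f \right)} = f^{\frac{3}{2}}$
$j{\left(d \right)} = \left(6 + d\right) \left(-2 + d^{2} - 4 d\right)$
$W = 57 - 7 i \sqrt{7}$ ($W = \left(-7\right)^{\frac{3}{2}} + \left(-12 + \left(-3\right)^{3} - -78 + 2 \left(-3\right)^{2}\right) = - 7 i \sqrt{7} + \left(-12 - 27 + 78 + 2 \cdot 9\right) = - 7 i \sqrt{7} + \left(-12 - 27 + 78 + 18\right) = - 7 i \sqrt{7} + 57 = 57 - 7 i \sqrt{7} \approx 57.0 - 18.52 i$)
$W k{\left(4,1 \right)} = \left(57 - 7 i \sqrt{7}\right) 1 = 57 - 7 i \sqrt{7}$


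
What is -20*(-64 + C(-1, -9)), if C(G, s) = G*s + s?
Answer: 1280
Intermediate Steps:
C(G, s) = s + G*s
-20*(-64 + C(-1, -9)) = -20*(-64 - 9*(1 - 1)) = -20*(-64 - 9*0) = -20*(-64 + 0) = -20*(-64) = 1280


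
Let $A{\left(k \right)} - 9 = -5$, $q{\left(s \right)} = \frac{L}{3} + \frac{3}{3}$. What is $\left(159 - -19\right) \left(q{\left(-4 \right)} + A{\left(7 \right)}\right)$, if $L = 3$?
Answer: $1068$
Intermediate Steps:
$q{\left(s \right)} = 2$ ($q{\left(s \right)} = \frac{3}{3} + \frac{3}{3} = 3 \cdot \frac{1}{3} + 3 \cdot \frac{1}{3} = 1 + 1 = 2$)
$A{\left(k \right)} = 4$ ($A{\left(k \right)} = 9 - 5 = 4$)
$\left(159 - -19\right) \left(q{\left(-4 \right)} + A{\left(7 \right)}\right) = \left(159 - -19\right) \left(2 + 4\right) = \left(159 + 19\right) 6 = 178 \cdot 6 = 1068$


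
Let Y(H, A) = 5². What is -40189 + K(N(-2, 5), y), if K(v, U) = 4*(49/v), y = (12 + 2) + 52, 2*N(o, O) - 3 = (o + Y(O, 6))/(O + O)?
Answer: -2126097/53 ≈ -40115.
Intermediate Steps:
Y(H, A) = 25
N(o, O) = 3/2 + (25 + o)/(4*O) (N(o, O) = 3/2 + ((o + 25)/(O + O))/2 = 3/2 + ((25 + o)/((2*O)))/2 = 3/2 + ((25 + o)*(1/(2*O)))/2 = 3/2 + ((25 + o)/(2*O))/2 = 3/2 + (25 + o)/(4*O))
y = 66 (y = 14 + 52 = 66)
K(v, U) = 196/v
-40189 + K(N(-2, 5), y) = -40189 + 196/(((¼)*(25 - 2 + 6*5)/5)) = -40189 + 196/(((¼)*(⅕)*(25 - 2 + 30))) = -40189 + 196/(((¼)*(⅕)*53)) = -40189 + 196/(53/20) = -40189 + 196*(20/53) = -40189 + 3920/53 = -2126097/53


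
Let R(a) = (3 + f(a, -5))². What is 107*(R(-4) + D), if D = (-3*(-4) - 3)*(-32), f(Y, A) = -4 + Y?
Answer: -28141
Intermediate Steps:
D = -288 (D = (12 - 3)*(-32) = 9*(-32) = -288)
R(a) = (-1 + a)² (R(a) = (3 + (-4 + a))² = (-1 + a)²)
107*(R(-4) + D) = 107*((-1 - 4)² - 288) = 107*((-5)² - 288) = 107*(25 - 288) = 107*(-263) = -28141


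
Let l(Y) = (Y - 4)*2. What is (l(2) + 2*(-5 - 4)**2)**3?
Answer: 3944312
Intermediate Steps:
l(Y) = -8 + 2*Y (l(Y) = (-4 + Y)*2 = -8 + 2*Y)
(l(2) + 2*(-5 - 4)**2)**3 = ((-8 + 2*2) + 2*(-5 - 4)**2)**3 = ((-8 + 4) + 2*(-9)**2)**3 = (-4 + 2*81)**3 = (-4 + 162)**3 = 158**3 = 3944312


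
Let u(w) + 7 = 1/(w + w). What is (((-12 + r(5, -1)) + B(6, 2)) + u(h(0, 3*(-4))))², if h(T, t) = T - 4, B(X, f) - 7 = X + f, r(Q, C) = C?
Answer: 1681/64 ≈ 26.266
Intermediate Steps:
B(X, f) = 7 + X + f (B(X, f) = 7 + (X + f) = 7 + X + f)
h(T, t) = -4 + T
u(w) = -7 + 1/(2*w) (u(w) = -7 + 1/(w + w) = -7 + 1/(2*w))
(((-12 + r(5, -1)) + B(6, 2)) + u(h(0, 3*(-4))))² = (((-12 - 1) + (7 + 6 + 2)) + (-7 + 1/(2*(-4 + 0))))² = ((-13 + 15) + (-7 + (½)/(-4)))² = (2 + (-7 + (½)*(-¼)))² = (2 + (-7 - ⅛))² = (2 - 57/8)² = (-41/8)² = 1681/64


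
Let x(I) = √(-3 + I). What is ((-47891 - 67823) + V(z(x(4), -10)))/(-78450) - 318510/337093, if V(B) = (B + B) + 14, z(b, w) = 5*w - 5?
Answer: 1405163083/2644494585 ≈ 0.53135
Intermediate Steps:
z(b, w) = -5 + 5*w
V(B) = 14 + 2*B (V(B) = 2*B + 14 = 14 + 2*B)
((-47891 - 67823) + V(z(x(4), -10)))/(-78450) - 318510/337093 = ((-47891 - 67823) + (14 + 2*(-5 + 5*(-10))))/(-78450) - 318510/337093 = (-115714 + (14 + 2*(-5 - 50)))*(-1/78450) - 318510*1/337093 = (-115714 + (14 + 2*(-55)))*(-1/78450) - 318510/337093 = (-115714 + (14 - 110))*(-1/78450) - 318510/337093 = (-115714 - 96)*(-1/78450) - 318510/337093 = -115810*(-1/78450) - 318510/337093 = 11581/7845 - 318510/337093 = 1405163083/2644494585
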